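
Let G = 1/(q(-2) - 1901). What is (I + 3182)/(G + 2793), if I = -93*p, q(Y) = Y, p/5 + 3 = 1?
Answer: 3912568/2657539 ≈ 1.4723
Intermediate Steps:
p = -10 (p = -15 + 5*1 = -15 + 5 = -10)
I = 930 (I = -93*(-10) = 930)
G = -1/1903 (G = 1/(-2 - 1901) = 1/(-1903) = -1/1903 ≈ -0.00052549)
(I + 3182)/(G + 2793) = (930 + 3182)/(-1/1903 + 2793) = 4112/(5315078/1903) = 4112*(1903/5315078) = 3912568/2657539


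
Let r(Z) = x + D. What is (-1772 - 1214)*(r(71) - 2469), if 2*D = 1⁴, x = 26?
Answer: 7293305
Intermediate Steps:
D = ½ (D = (½)*1⁴ = (½)*1 = ½ ≈ 0.50000)
r(Z) = 53/2 (r(Z) = 26 + ½ = 53/2)
(-1772 - 1214)*(r(71) - 2469) = (-1772 - 1214)*(53/2 - 2469) = -2986*(-4885/2) = 7293305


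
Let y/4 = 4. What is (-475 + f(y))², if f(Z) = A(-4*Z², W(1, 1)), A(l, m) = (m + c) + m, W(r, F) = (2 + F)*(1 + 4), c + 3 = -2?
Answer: 202500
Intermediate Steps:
c = -5 (c = -3 - 2 = -5)
y = 16 (y = 4*4 = 16)
W(r, F) = 10 + 5*F (W(r, F) = (2 + F)*5 = 10 + 5*F)
A(l, m) = -5 + 2*m (A(l, m) = (m - 5) + m = (-5 + m) + m = -5 + 2*m)
f(Z) = 25 (f(Z) = -5 + 2*(10 + 5*1) = -5 + 2*(10 + 5) = -5 + 2*15 = -5 + 30 = 25)
(-475 + f(y))² = (-475 + 25)² = (-450)² = 202500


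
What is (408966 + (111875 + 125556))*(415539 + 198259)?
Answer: 396757185806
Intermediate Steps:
(408966 + (111875 + 125556))*(415539 + 198259) = (408966 + 237431)*613798 = 646397*613798 = 396757185806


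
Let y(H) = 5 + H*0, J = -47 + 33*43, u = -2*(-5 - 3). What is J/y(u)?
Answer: 1372/5 ≈ 274.40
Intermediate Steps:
u = 16 (u = -2*(-8) = 16)
J = 1372 (J = -47 + 1419 = 1372)
y(H) = 5 (y(H) = 5 + 0 = 5)
J/y(u) = 1372/5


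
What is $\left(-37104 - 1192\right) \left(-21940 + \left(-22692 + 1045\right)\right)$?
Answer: $1669207752$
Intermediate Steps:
$\left(-37104 - 1192\right) \left(-21940 + \left(-22692 + 1045\right)\right) = - 38296 \left(-21940 - 21647\right) = \left(-38296\right) \left(-43587\right) = 1669207752$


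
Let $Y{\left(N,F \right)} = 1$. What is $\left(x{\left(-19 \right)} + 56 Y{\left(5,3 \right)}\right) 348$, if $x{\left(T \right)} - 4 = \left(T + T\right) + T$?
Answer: $1044$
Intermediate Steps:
$x{\left(T \right)} = 4 + 3 T$ ($x{\left(T \right)} = 4 + \left(\left(T + T\right) + T\right) = 4 + \left(2 T + T\right) = 4 + 3 T$)
$\left(x{\left(-19 \right)} + 56 Y{\left(5,3 \right)}\right) 348 = \left(\left(4 + 3 \left(-19\right)\right) + 56 \cdot 1\right) 348 = \left(\left(4 - 57\right) + 56\right) 348 = \left(-53 + 56\right) 348 = 3 \cdot 348 = 1044$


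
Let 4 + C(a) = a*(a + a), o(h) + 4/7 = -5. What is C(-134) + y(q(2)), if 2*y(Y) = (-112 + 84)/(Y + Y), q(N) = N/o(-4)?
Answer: 71855/2 ≈ 35928.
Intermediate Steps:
o(h) = -39/7 (o(h) = -4/7 - 5 = -39/7)
C(a) = -4 + 2*a**2 (C(a) = -4 + a*(a + a) = -4 + a*(2*a) = -4 + 2*a**2)
q(N) = -7*N/39 (q(N) = N/(-39/7) = N*(-7/39) = -7*N/39)
y(Y) = -7/Y (y(Y) = ((-112 + 84)/(Y + Y))/2 = (-28*1/(2*Y))/2 = (-14/Y)/2 = -7/Y)
C(-134) + y(q(2)) = (-4 + 2*(-134)**2) - 7/((-7/39*2)) = (-4 + 2*17956) - 7/(-14/39) = (-4 + 35912) - 7*(-39/14) = 35908 + 39/2 = 71855/2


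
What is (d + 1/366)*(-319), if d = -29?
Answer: 3385547/366 ≈ 9250.1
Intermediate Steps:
(d + 1/366)*(-319) = (-29 + 1/366)*(-319) = -10613/366*(-319) = 3385547/366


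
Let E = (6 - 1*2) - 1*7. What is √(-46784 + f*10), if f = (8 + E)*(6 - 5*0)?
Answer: 2*I*√11621 ≈ 215.6*I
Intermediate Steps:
E = -3 (E = (6 - 2) - 7 = 4 - 7 = -3)
f = 30 (f = (8 - 3)*(6 - 5*0) = 5*(6 + 0) = 5*6 = 30)
√(-46784 + f*10) = √(-46784 + 30*10) = √(-46784 + 300) = √(-46484) = 2*I*√11621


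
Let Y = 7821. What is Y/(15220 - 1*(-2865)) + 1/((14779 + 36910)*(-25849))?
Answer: 10449708165896/24163530559685 ≈ 0.43246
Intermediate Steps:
Y/(15220 - 1*(-2865)) + 1/((14779 + 36910)*(-25849)) = 7821/(15220 - 1*(-2865)) + 1/((14779 + 36910)*(-25849)) = 7821/(15220 + 2865) - 1/25849/51689 = 7821/18085 + (1/51689)*(-1/25849) = 7821*(1/18085) - 1/1336108961 = 7821/18085 - 1/1336108961 = 10449708165896/24163530559685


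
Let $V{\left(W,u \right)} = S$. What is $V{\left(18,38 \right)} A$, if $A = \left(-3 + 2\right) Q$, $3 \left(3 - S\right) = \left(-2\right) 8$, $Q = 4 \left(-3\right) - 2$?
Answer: $\frac{350}{3} \approx 116.67$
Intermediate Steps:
$Q = -14$ ($Q = -12 - 2 = -14$)
$S = \frac{25}{3}$ ($S = 3 - \frac{\left(-2\right) 8}{3} = 3 - - \frac{16}{3} = 3 + \frac{16}{3} = \frac{25}{3} \approx 8.3333$)
$V{\left(W,u \right)} = \frac{25}{3}$
$A = 14$ ($A = \left(-3 + 2\right) \left(-14\right) = \left(-1\right) \left(-14\right) = 14$)
$V{\left(18,38 \right)} A = \frac{25}{3} \cdot 14 = \frac{350}{3}$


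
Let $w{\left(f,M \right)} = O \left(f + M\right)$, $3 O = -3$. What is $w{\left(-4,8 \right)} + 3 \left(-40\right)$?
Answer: $-124$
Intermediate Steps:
$O = -1$ ($O = \frac{1}{3} \left(-3\right) = -1$)
$w{\left(f,M \right)} = - M - f$ ($w{\left(f,M \right)} = - (f + M) = - (M + f) = - M - f$)
$w{\left(-4,8 \right)} + 3 \left(-40\right) = \left(\left(-1\right) 8 - -4\right) + 3 \left(-40\right) = \left(-8 + 4\right) - 120 = -4 - 120 = -124$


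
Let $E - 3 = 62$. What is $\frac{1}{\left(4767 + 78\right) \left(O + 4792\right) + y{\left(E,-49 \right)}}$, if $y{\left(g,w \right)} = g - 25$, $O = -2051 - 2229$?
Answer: $\frac{1}{2480680} \approx 4.0312 \cdot 10^{-7}$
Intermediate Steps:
$E = 65$ ($E = 3 + 62 = 65$)
$O = -4280$ ($O = -2051 - 2229 = -4280$)
$y{\left(g,w \right)} = -25 + g$
$\frac{1}{\left(4767 + 78\right) \left(O + 4792\right) + y{\left(E,-49 \right)}} = \frac{1}{\left(4767 + 78\right) \left(-4280 + 4792\right) + \left(-25 + 65\right)} = \frac{1}{4845 \cdot 512 + 40} = \frac{1}{2480640 + 40} = \frac{1}{2480680}$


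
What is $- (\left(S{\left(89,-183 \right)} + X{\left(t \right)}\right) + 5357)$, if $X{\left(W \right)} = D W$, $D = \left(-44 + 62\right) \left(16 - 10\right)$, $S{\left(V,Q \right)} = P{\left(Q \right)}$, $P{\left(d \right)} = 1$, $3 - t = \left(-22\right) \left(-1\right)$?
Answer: $-3306$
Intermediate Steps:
$t = -19$ ($t = 3 - \left(-22\right) \left(-1\right) = 3 - 22 = -19$)
$S{\left(V,Q \right)} = 1$
$D = 108$ ($D = 18 \cdot 6 = 108$)
$X{\left(W \right)} = 108 W$
$- (\left(S{\left(89,-183 \right)} + X{\left(t \right)}\right) + 5357) = - (\left(1 + 108 \left(-19\right)\right) + 5357) = - (\left(1 - 2052\right) + 5357) = - (-2051 + 5357) = \left(-1\right) 3306 = -3306$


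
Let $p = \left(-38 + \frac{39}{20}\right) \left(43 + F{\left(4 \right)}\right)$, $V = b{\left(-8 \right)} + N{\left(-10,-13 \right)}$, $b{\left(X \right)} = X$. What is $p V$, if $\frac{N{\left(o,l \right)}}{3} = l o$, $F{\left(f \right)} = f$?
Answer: $- \frac{6472417}{10} \approx -6.4724 \cdot 10^{5}$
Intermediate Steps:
$N{\left(o,l \right)} = 3 l o$
$V = 382$ ($V = -8 + 3 \left(-13\right) \left(-10\right) = -8 + 390 = 382$)
$p = - \frac{33887}{20}$ ($p = \left(-38 + \frac{39}{20}\right) \left(43 + 4\right) = \left(-38 + 39 \cdot \frac{1}{20}\right) 47 = \left(-38 + \frac{39}{20}\right) 47 = \left(- \frac{721}{20}\right) 47 = - \frac{33887}{20} \approx -1694.3$)
$p V = \left(- \frac{33887}{20}\right) 382 = - \frac{6472417}{10}$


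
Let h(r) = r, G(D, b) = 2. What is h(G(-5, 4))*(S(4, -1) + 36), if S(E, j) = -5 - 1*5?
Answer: 52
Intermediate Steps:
S(E, j) = -10 (S(E, j) = -5 - 5 = -10)
h(G(-5, 4))*(S(4, -1) + 36) = 2*(-10 + 36) = 2*26 = 52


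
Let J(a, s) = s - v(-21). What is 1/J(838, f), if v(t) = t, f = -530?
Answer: -1/509 ≈ -0.0019646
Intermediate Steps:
J(a, s) = 21 + s (J(a, s) = s - 1*(-21) = s + 21 = 21 + s)
1/J(838, f) = 1/(21 - 530) = 1/(-509) = -1/509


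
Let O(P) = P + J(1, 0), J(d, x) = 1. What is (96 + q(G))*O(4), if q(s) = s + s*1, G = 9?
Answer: 570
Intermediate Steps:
q(s) = 2*s (q(s) = s + s = 2*s)
O(P) = 1 + P (O(P) = P + 1 = 1 + P)
(96 + q(G))*O(4) = (96 + 2*9)*(1 + 4) = (96 + 18)*5 = 114*5 = 570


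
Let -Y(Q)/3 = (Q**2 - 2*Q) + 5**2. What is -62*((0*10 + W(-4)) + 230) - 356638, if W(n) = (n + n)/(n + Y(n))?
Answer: -56006094/151 ≈ -3.7090e+5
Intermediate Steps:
Y(Q) = -75 - 3*Q**2 + 6*Q (Y(Q) = -3*((Q**2 - 2*Q) + 5**2) = -3*((Q**2 - 2*Q) + 25) = -3*(25 + Q**2 - 2*Q) = -75 - 3*Q**2 + 6*Q)
W(n) = 2*n/(-75 - 3*n**2 + 7*n) (W(n) = (n + n)/(n + (-75 - 3*n**2 + 6*n)) = (2*n)/(-75 - 3*n**2 + 7*n) = 2*n/(-75 - 3*n**2 + 7*n))
-62*((0*10 + W(-4)) + 230) - 356638 = -62*((0*10 - 2*(-4)/(75 - 7*(-4) + 3*(-4)**2)) + 230) - 356638 = -62*((0 - 2*(-4)/(75 + 28 + 3*16)) + 230) - 356638 = -62*((0 - 2*(-4)/(75 + 28 + 48)) + 230) - 356638 = -62*((0 - 2*(-4)/151) + 230) - 356638 = -62*((0 - 2*(-4)*1/151) + 230) - 356638 = -62*((0 + 8/151) + 230) - 356638 = -62*(8/151 + 230) - 356638 = -62*34738/151 - 356638 = -2153756/151 - 356638 = -56006094/151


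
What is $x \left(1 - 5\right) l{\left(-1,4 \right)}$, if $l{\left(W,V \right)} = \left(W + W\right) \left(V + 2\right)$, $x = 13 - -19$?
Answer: $1536$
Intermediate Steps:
$x = 32$ ($x = 13 + 19 = 32$)
$l{\left(W,V \right)} = 2 W \left(2 + V\right)$
$x \left(1 - 5\right) l{\left(-1,4 \right)} = 32 \left(1 - 5\right) 2 \left(-1\right) \left(2 + 4\right) = 32 \left(- 4 \cdot 2 \left(-1\right) 6\right) = 32 \left(\left(-4\right) \left(-12\right)\right) = 32 \cdot 48 = 1536$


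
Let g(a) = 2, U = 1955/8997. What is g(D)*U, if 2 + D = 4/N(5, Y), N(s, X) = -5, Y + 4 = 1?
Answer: 3910/8997 ≈ 0.43459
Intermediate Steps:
Y = -3 (Y = -4 + 1 = -3)
U = 1955/8997 (U = 1955*(1/8997) = 1955/8997 ≈ 0.21729)
D = -14/5 (D = -2 + 4/(-5) = -2 + 4*(-⅕) = -2 - ⅘ = -14/5 ≈ -2.8000)
g(D)*U = 2*(1955/8997) = 3910/8997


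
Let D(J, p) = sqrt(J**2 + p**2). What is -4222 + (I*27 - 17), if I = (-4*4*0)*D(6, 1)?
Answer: -4239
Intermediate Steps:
I = 0 (I = (-4*4*0)*sqrt(6**2 + 1**2) = (-16*0)*sqrt(36 + 1) = 0*sqrt(37) = 0)
-4222 + (I*27 - 17) = -4222 + (0*27 - 17) = -4222 + (0 - 17) = -4222 - 17 = -4239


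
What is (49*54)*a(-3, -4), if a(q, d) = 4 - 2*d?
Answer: 31752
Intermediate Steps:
a(q, d) = 4 - 2*d
(49*54)*a(-3, -4) = (49*54)*(4 - 2*(-4)) = 2646*(4 + 8) = 2646*12 = 31752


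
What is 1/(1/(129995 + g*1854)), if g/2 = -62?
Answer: -99901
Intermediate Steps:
g = -124 (g = 2*(-62) = -124)
1/(1/(129995 + g*1854)) = 1/(1/(129995 - 124*1854)) = 1/(1/(129995 - 229896)) = 1/(1/(-99901)) = 1/(-1/99901) = -99901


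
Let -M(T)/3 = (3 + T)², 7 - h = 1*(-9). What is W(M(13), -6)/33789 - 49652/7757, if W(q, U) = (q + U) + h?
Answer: -1683571234/262101273 ≈ -6.4234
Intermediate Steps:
h = 16 (h = 7 - (-9) = 7 - 1*(-9) = 7 + 9 = 16)
M(T) = -3*(3 + T)²
W(q, U) = 16 + U + q (W(q, U) = (q + U) + 16 = (U + q) + 16 = 16 + U + q)
W(M(13), -6)/33789 - 49652/7757 = (16 - 6 - 3*(3 + 13)²)/33789 - 49652/7757 = (16 - 6 - 3*16²)*(1/33789) - 49652*1/7757 = (16 - 6 - 3*256)*(1/33789) - 49652/7757 = (16 - 6 - 768)*(1/33789) - 49652/7757 = -758*1/33789 - 49652/7757 = -758/33789 - 49652/7757 = -1683571234/262101273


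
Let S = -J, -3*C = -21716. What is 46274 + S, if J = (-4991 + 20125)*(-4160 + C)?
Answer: -139638802/3 ≈ -4.6546e+7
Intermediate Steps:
C = 21716/3 (C = -⅓*(-21716) = 21716/3 ≈ 7238.7)
J = 139777624/3 (J = (-4991 + 20125)*(-4160 + 21716/3) = 15134*(9236/3) = 139777624/3 ≈ 4.6593e+7)
S = -139777624/3 (S = -1*139777624/3 = -139777624/3 ≈ -4.6593e+7)
46274 + S = 46274 - 139777624/3 = -139638802/3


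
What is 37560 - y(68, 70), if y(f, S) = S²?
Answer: 32660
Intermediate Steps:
37560 - y(68, 70) = 37560 - 1*70² = 37560 - 1*4900 = 37560 - 4900 = 32660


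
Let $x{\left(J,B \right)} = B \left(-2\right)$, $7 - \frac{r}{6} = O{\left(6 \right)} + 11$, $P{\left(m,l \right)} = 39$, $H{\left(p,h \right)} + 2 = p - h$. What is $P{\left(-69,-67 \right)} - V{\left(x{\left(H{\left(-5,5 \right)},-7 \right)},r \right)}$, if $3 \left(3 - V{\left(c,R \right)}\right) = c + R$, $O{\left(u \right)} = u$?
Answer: $\frac{62}{3} \approx 20.667$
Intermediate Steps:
$H{\left(p,h \right)} = -2 + p - h$ ($H{\left(p,h \right)} = -2 - \left(h - p\right) = -2 + p - h$)
$r = -60$ ($r = 42 - 6 \left(6 + 11\right) = 42 - 102 = -60$)
$x{\left(J,B \right)} = - 2 B$
$V{\left(c,R \right)} = 3 - \frac{R}{3} - \frac{c}{3}$ ($V{\left(c,R \right)} = 3 - \frac{c + R}{3} = 3 - \frac{R + c}{3} = 3 - \left(\frac{R}{3} + \frac{c}{3}\right) = 3 - \frac{R}{3} - \frac{c}{3}$)
$P{\left(-69,-67 \right)} - V{\left(x{\left(H{\left(-5,5 \right)},-7 \right)},r \right)} = 39 - \left(3 - -20 - \frac{\left(-2\right) \left(-7\right)}{3}\right) = 39 - \left(3 + 20 - \frac{14}{3}\right) = 39 - \frac{55}{3} = \frac{62}{3}$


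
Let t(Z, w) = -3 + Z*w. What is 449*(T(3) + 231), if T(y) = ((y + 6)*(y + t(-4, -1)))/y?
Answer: 109107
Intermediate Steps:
T(y) = (1 + y)*(6 + y)/y (T(y) = ((y + 6)*(y + (-3 - 4*(-1))))/y = ((6 + y)*(y + (-3 + 4)))/y = ((6 + y)*(y + 1))/y = ((6 + y)*(1 + y))/y = ((1 + y)*(6 + y))/y = (1 + y)*(6 + y)/y)
449*(T(3) + 231) = 449*((7 + 3 + 6/3) + 231) = 449*((7 + 3 + 6*(1/3)) + 231) = 449*((7 + 3 + 2) + 231) = 449*(12 + 231) = 449*243 = 109107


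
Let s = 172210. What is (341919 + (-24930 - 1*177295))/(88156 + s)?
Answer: 69847/130183 ≈ 0.53653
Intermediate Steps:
(341919 + (-24930 - 1*177295))/(88156 + s) = (341919 + (-24930 - 1*177295))/(88156 + 172210) = (341919 + (-24930 - 177295))/260366 = (341919 - 202225)*(1/260366) = 139694*(1/260366) = 69847/130183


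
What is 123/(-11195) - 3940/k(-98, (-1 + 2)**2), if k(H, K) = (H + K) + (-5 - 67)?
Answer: 44087513/1891955 ≈ 23.303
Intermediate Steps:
k(H, K) = -72 + H + K (k(H, K) = (H + K) - 72 = -72 + H + K)
123/(-11195) - 3940/k(-98, (-1 + 2)**2) = 123/(-11195) - 3940/(-72 - 98 + (-1 + 2)**2) = 123*(-1/11195) - 3940/(-72 - 98 + 1**2) = -123/11195 - 3940/(-72 - 98 + 1) = -123/11195 - 3940/(-169) = -123/11195 - 3940*(-1/169) = -123/11195 + 3940/169 = 44087513/1891955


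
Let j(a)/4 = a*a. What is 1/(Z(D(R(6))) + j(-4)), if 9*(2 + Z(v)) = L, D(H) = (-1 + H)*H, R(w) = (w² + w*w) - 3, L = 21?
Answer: 3/193 ≈ 0.015544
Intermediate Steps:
R(w) = -3 + 2*w² (R(w) = (w² + w²) - 3 = 2*w² - 3 = -3 + 2*w²)
D(H) = H*(-1 + H)
Z(v) = ⅓ (Z(v) = -2 + (⅑)*21 = -2 + 7/3 = ⅓)
j(a) = 4*a² (j(a) = 4*(a*a) = 4*a²)
1/(Z(D(R(6))) + j(-4)) = 1/(⅓ + 4*(-4)²) = 1/(⅓ + 4*16) = 1/(⅓ + 64) = 1/(193/3) = 3/193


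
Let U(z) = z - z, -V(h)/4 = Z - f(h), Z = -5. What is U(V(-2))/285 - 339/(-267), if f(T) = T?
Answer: 113/89 ≈ 1.2697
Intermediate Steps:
V(h) = 20 + 4*h (V(h) = -4*(-5 - h) = 20 + 4*h)
U(z) = 0
U(V(-2))/285 - 339/(-267) = 0/285 - 339/(-267) = 0*(1/285) - 339*(-1/267) = 0 + 113/89 = 113/89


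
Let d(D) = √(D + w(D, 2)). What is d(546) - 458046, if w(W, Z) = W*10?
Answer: -458046 + √6006 ≈ -4.5797e+5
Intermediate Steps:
w(W, Z) = 10*W
d(D) = √11*√D (d(D) = √(D + 10*D) = √(11*D) = √11*√D)
d(546) - 458046 = √11*√546 - 458046 = √6006 - 458046 = -458046 + √6006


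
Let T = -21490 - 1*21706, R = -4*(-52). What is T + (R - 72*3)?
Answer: -43204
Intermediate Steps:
R = 208
T = -43196 (T = -21490 - 21706 = -43196)
T + (R - 72*3) = -43196 + (208 - 72*3) = -43196 + (208 - 36*6) = -43196 + (208 - 216) = -43196 - 8 = -43204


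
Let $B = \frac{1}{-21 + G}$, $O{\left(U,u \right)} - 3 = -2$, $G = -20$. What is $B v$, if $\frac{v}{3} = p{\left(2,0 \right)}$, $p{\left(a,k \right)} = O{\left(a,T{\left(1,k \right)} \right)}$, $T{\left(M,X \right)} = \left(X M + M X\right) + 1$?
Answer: $- \frac{3}{41} \approx -0.073171$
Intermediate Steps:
$T{\left(M,X \right)} = 1 + 2 M X$ ($T{\left(M,X \right)} = \left(M X + M X\right) + 1 = 2 M X + 1 = 1 + 2 M X$)
$O{\left(U,u \right)} = 1$ ($O{\left(U,u \right)} = 3 - 2 = 1$)
$p{\left(a,k \right)} = 1$
$B = - \frac{1}{41}$ ($B = \frac{1}{-21 - 20} = \frac{1}{-41} = - \frac{1}{41} \approx -0.02439$)
$v = 3$ ($v = 3 \cdot 1 = 3$)
$B v = \left(- \frac{1}{41}\right) 3 = - \frac{3}{41}$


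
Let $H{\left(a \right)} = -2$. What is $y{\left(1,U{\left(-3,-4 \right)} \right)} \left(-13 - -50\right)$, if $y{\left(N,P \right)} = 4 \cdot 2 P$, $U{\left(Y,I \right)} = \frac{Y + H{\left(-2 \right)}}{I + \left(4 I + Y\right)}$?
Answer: $\frac{1480}{23} \approx 64.348$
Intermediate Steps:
$U{\left(Y,I \right)} = \frac{-2 + Y}{Y + 5 I}$ ($U{\left(Y,I \right)} = \frac{Y - 2}{I + \left(4 I + Y\right)} = \frac{-2 + Y}{I + \left(Y + 4 I\right)} = \frac{-2 + Y}{Y + 5 I}$)
$y{\left(N,P \right)} = 8 P$
$y{\left(1,U{\left(-3,-4 \right)} \right)} \left(-13 - -50\right) = 8 \frac{-2 - 3}{-3 + 5 \left(-4\right)} \left(-13 - -50\right) = 8 \frac{1}{-3 - 20} \left(-5\right) \left(-13 + 50\right) = 8 \frac{1}{-23} \left(-5\right) 37 = 8 \left(\left(- \frac{1}{23}\right) \left(-5\right)\right) 37 = 8 \cdot \frac{5}{23} \cdot 37 = \frac{40}{23} \cdot 37 = \frac{1480}{23}$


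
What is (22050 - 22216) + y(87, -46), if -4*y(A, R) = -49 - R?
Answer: -661/4 ≈ -165.25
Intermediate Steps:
y(A, R) = 49/4 + R/4 (y(A, R) = -(-49 - R)/4 = 49/4 + R/4)
(22050 - 22216) + y(87, -46) = (22050 - 22216) + (49/4 + (¼)*(-46)) = -166 + (49/4 - 23/2) = -166 + ¾ = -661/4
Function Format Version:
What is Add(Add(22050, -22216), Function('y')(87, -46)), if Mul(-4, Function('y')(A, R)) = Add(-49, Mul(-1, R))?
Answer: Rational(-661, 4) ≈ -165.25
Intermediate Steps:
Function('y')(A, R) = Add(Rational(49, 4), Mul(Rational(1, 4), R)) (Function('y')(A, R) = Mul(Rational(-1, 4), Add(-49, Mul(-1, R))) = Add(Rational(49, 4), Mul(Rational(1, 4), R)))
Add(Add(22050, -22216), Function('y')(87, -46)) = Add(Add(22050, -22216), Add(Rational(49, 4), Mul(Rational(1, 4), -46))) = Add(-166, Add(Rational(49, 4), Rational(-23, 2))) = Add(-166, Rational(3, 4)) = Rational(-661, 4)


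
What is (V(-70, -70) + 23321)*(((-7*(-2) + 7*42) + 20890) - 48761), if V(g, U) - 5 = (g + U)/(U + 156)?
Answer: -642889668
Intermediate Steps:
V(g, U) = 5 + (U + g)/(156 + U) (V(g, U) = 5 + (g + U)/(U + 156) = 5 + (U + g)/(156 + U))
(V(-70, -70) + 23321)*(((-7*(-2) + 7*42) + 20890) - 48761) = ((780 - 70 + 6*(-70))/(156 - 70) + 23321)*(((-7*(-2) + 7*42) + 20890) - 48761) = ((780 - 70 - 420)/86 + 23321)*(((14 + 294) + 20890) - 48761) = ((1/86)*290 + 23321)*((308 + 20890) - 48761) = (145/43 + 23321)*(21198 - 48761) = (1002948/43)*(-27563) = -642889668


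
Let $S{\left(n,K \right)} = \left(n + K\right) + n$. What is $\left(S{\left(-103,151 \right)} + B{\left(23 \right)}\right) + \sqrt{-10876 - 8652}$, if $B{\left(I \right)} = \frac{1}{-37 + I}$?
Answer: $- \frac{771}{14} + 2 i \sqrt{4882} \approx -55.071 + 139.74 i$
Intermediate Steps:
$S{\left(n,K \right)} = K + 2 n$ ($S{\left(n,K \right)} = \left(K + n\right) + n = K + 2 n$)
$\left(S{\left(-103,151 \right)} + B{\left(23 \right)}\right) + \sqrt{-10876 - 8652} = \left(\left(151 + 2 \left(-103\right)\right) + \frac{1}{-37 + 23}\right) + \sqrt{-10876 - 8652} = \left(\left(151 - 206\right) + \frac{1}{-14}\right) + \sqrt{-10876 - 8652} = \left(-55 - \frac{1}{14}\right) + \sqrt{-10876 - 8652} = - \frac{771}{14} + \sqrt{-19528} = - \frac{771}{14} + 2 i \sqrt{4882}$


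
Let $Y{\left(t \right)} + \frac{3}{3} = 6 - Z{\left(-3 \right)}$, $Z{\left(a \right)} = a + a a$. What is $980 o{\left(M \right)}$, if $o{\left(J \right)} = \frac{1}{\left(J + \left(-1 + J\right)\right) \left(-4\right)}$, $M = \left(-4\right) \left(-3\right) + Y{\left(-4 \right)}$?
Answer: $- \frac{35}{3} \approx -11.667$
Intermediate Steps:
$Z{\left(a \right)} = a + a^{2}$
$Y{\left(t \right)} = -1$ ($Y{\left(t \right)} = -1 + \left(6 - - 3 \left(1 - 3\right)\right) = -1 + \left(6 - \left(-3\right) \left(-2\right)\right) = -1 + \left(6 - 6\right) = -1 + 0 = -1$)
$M = 11$ ($M = \left(-4\right) \left(-3\right) - 1 = 12 - 1 = 11$)
$o{\left(J \right)} = - \frac{1}{4 \left(-1 + 2 J\right)}$ ($o{\left(J \right)} = \frac{1}{-1 + 2 J} \left(- \frac{1}{4}\right) = - \frac{1}{4 \left(-1 + 2 J\right)}$)
$980 o{\left(M \right)} = 980 \left(- \frac{1}{-4 + 8 \cdot 11}\right) = 980 \left(- \frac{1}{-4 + 88}\right) = 980 \left(- \frac{1}{84}\right) = - \frac{35}{3}$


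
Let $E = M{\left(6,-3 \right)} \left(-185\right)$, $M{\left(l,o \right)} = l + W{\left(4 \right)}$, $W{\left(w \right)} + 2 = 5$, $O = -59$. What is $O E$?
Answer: $98235$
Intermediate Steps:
$W{\left(w \right)} = 3$ ($W{\left(w \right)} = -2 + 5 = 3$)
$M{\left(l,o \right)} = 3 + l$ ($M{\left(l,o \right)} = l + 3 = 3 + l$)
$E = -1665$ ($E = \left(3 + 6\right) \left(-185\right) = 9 \left(-185\right) = -1665$)
$O E = \left(-59\right) \left(-1665\right) = 98235$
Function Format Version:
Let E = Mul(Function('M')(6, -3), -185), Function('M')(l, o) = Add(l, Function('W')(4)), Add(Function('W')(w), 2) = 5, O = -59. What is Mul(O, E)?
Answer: 98235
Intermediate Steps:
Function('W')(w) = 3 (Function('W')(w) = Add(-2, 5) = 3)
Function('M')(l, o) = Add(3, l) (Function('M')(l, o) = Add(l, 3) = Add(3, l))
E = -1665 (E = Mul(Add(3, 6), -185) = Mul(9, -185) = -1665)
Mul(O, E) = Mul(-59, -1665) = 98235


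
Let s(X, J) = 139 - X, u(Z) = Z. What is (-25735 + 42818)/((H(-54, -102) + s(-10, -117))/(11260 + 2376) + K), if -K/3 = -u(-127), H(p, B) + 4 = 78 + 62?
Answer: -232943788/5195031 ≈ -44.840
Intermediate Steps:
H(p, B) = 136 (H(p, B) = -4 + (78 + 62) = -4 + 140 = 136)
K = -381 (K = -(-3)*(-127) = -3*127 = -381)
(-25735 + 42818)/((H(-54, -102) + s(-10, -117))/(11260 + 2376) + K) = (-25735 + 42818)/((136 + (139 - 1*(-10)))/(11260 + 2376) - 381) = 17083/((136 + (139 + 10))/13636 - 381) = 17083/((136 + 149)*(1/13636) - 381) = 17083/(285*(1/13636) - 381) = 17083/(285/13636 - 381) = 17083/(-5195031/13636) = 17083*(-13636/5195031) = -232943788/5195031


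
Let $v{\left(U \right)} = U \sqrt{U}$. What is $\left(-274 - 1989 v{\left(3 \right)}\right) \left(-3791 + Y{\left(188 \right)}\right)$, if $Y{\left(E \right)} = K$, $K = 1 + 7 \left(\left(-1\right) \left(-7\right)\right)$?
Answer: $1025034 + 22322547 \sqrt{3} \approx 3.9689 \cdot 10^{7}$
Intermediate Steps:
$K = 50$ ($K = 1 + 7 \cdot 7 = 1 + 49 = 50$)
$Y{\left(E \right)} = 50$
$v{\left(U \right)} = U^{\frac{3}{2}}$
$\left(-274 - 1989 v{\left(3 \right)}\right) \left(-3791 + Y{\left(188 \right)}\right) = \left(-274 - 1989 \cdot 3^{\frac{3}{2}}\right) \left(-3791 + 50\right) = \left(-274 - 1989 \cdot 3 \sqrt{3}\right) \left(-3741\right) = \left(-274 - 5967 \sqrt{3}\right) \left(-3741\right) = 1025034 + 22322547 \sqrt{3}$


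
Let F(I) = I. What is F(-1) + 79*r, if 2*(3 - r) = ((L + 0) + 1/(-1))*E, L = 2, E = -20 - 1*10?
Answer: 1421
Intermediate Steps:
E = -30 (E = -20 - 10 = -30)
r = 18 (r = 3 - ((2 + 0) + 1/(-1))*(-30)/2 = 3 - (2 + 1*(-1))*(-30)/2 = 3 - (2 - 1)*(-30)/2 = 3 - (-30)/2 = 3 - ½*(-30) = 3 + 15 = 18)
F(-1) + 79*r = -1 + 79*18 = -1 + 1422 = 1421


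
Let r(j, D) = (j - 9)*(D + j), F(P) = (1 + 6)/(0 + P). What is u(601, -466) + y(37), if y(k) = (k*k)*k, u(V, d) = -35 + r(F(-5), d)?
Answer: 1386974/25 ≈ 55479.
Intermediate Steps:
F(P) = 7/P
r(j, D) = (-9 + j)*(D + j)
u(V, d) = -511/25 - 52*d/5 (u(V, d) = -35 + ((7/(-5))**2 - 9*d - 63/(-5) + d*(7/(-5))) = -35 + ((7*(-1/5))**2 - 9*d - 63*(-1)/5 + d*(7*(-1/5))) = -35 + ((-7/5)**2 - 9*d - 9*(-7/5) + d*(-7/5)) = -35 + (49/25 - 9*d + 63/5 - 7*d/5) = -35 + (364/25 - 52*d/5) = -511/25 - 52*d/5)
y(k) = k**3 (y(k) = k**2*k = k**3)
u(601, -466) + y(37) = (-511/25 - 52/5*(-466)) + 37**3 = (-511/25 + 24232/5) + 50653 = 120649/25 + 50653 = 1386974/25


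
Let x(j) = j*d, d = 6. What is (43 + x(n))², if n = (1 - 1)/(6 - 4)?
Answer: 1849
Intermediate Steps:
n = 0 (n = 0/2 = 0*(½) = 0)
x(j) = 6*j (x(j) = j*6 = 6*j)
(43 + x(n))² = (43 + 6*0)² = (43 + 0)² = 43² = 1849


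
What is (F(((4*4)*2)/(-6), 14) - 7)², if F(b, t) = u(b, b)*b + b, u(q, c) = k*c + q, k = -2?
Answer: 134689/81 ≈ 1662.8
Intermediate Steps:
u(q, c) = q - 2*c (u(q, c) = -2*c + q = q - 2*c)
F(b, t) = b - b² (F(b, t) = (b - 2*b)*b + b = (-b)*b + b = -b² + b = b - b²)
(F(((4*4)*2)/(-6), 14) - 7)² = ((((4*4)*2)/(-6))*(1 - (4*4)*2/(-6)) - 7)² = (((16*2)*(-⅙))*(1 - 16*2*(-1)/6) - 7)² = ((32*(-⅙))*(1 - 32*(-1)/6) - 7)² = (-16*(1 - 1*(-16/3))/3 - 7)² = (-16*(1 + 16/3)/3 - 7)² = (-16/3*19/3 - 7)² = (-304/9 - 7)² = (-367/9)² = 134689/81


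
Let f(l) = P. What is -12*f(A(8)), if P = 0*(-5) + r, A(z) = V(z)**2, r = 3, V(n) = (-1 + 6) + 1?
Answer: -36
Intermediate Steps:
V(n) = 6 (V(n) = 5 + 1 = 6)
A(z) = 36 (A(z) = 6**2 = 36)
P = 3 (P = 0*(-5) + 3 = 0 + 3 = 3)
f(l) = 3
-12*f(A(8)) = -12*3 = -36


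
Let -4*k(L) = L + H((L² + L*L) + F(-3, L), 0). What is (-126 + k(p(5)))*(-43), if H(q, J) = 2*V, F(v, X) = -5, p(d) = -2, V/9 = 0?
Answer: 10793/2 ≈ 5396.5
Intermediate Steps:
V = 0 (V = 9*0 = 0)
H(q, J) = 0 (H(q, J) = 2*0 = 0)
k(L) = -L/4 (k(L) = -(L + 0)/4 = -L/4)
(-126 + k(p(5)))*(-43) = (-126 - ¼*(-2))*(-43) = (-126 + ½)*(-43) = -251/2*(-43) = 10793/2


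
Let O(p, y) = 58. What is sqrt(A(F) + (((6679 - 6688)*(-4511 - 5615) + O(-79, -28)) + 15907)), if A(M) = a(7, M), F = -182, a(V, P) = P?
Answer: sqrt(106917) ≈ 326.98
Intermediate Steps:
A(M) = M
sqrt(A(F) + (((6679 - 6688)*(-4511 - 5615) + O(-79, -28)) + 15907)) = sqrt(-182 + (((6679 - 6688)*(-4511 - 5615) + 58) + 15907)) = sqrt(-182 + ((-9*(-10126) + 58) + 15907)) = sqrt(-182 + ((91134 + 58) + 15907)) = sqrt(-182 + (91192 + 15907)) = sqrt(-182 + 107099) = sqrt(106917)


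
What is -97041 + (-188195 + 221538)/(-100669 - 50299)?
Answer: -14650119031/150968 ≈ -97041.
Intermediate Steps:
-97041 + (-188195 + 221538)/(-100669 - 50299) = -97041 + 33343/(-150968) = -97041 + 33343*(-1/150968) = -97041 - 33343/150968 = -14650119031/150968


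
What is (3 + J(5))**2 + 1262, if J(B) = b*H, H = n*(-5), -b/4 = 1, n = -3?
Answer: 4511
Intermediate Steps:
b = -4 (b = -4*1 = -4)
H = 15 (H = -3*(-5) = 15)
J(B) = -60 (J(B) = -4*15 = -60)
(3 + J(5))**2 + 1262 = (3 - 60)**2 + 1262 = (-57)**2 + 1262 = 3249 + 1262 = 4511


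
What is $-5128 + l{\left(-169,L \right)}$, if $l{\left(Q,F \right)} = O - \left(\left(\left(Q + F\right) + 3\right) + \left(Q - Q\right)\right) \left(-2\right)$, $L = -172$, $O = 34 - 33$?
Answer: $-5803$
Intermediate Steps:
$O = 1$
$l{\left(Q,F \right)} = 7 + 2 F + 2 Q$ ($l{\left(Q,F \right)} = 1 - \left(\left(\left(Q + F\right) + 3\right) + \left(Q - Q\right)\right) \left(-2\right) = 1 - \left(\left(\left(F + Q\right) + 3\right) + 0\right) \left(-2\right) = 1 - \left(\left(3 + F + Q\right) + 0\right) \left(-2\right) = 1 - \left(3 + F + Q\right) \left(-2\right) = 1 - \left(-6 - 2 F - 2 Q\right) = 1 + \left(6 + 2 F + 2 Q\right) = 7 + 2 F + 2 Q$)
$-5128 + l{\left(-169,L \right)} = -5128 + \left(7 + 2 \left(-172\right) + 2 \left(-169\right)\right) = -5128 - 675 = -5803$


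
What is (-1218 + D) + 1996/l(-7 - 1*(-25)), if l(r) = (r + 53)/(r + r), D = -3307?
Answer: -249419/71 ≈ -3512.9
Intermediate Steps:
l(r) = (53 + r)/(2*r) (l(r) = (53 + r)/((2*r)) = (53 + r)*(1/(2*r)) = (53 + r)/(2*r))
(-1218 + D) + 1996/l(-7 - 1*(-25)) = (-1218 - 3307) + 1996/(((53 + (-7 - 1*(-25)))/(2*(-7 - 1*(-25))))) = -4525 + 1996/(((53 + (-7 + 25))/(2*(-7 + 25)))) = -4525 + 1996/(((½)*(53 + 18)/18)) = -4525 + 1996/(((½)*(1/18)*71)) = -4525 + 1996/(71/36) = -4525 + 1996*(36/71) = -4525 + 71856/71 = -249419/71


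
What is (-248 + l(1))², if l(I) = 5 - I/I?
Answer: 59536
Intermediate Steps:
l(I) = 4 (l(I) = 5 - 1*1 = 5 - 1 = 4)
(-248 + l(1))² = (-248 + 4)² = (-244)² = 59536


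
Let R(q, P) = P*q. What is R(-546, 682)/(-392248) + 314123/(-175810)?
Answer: -3609212324/4310070055 ≈ -0.83739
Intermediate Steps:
R(-546, 682)/(-392248) + 314123/(-175810) = (682*(-546))/(-392248) + 314123/(-175810) = -372372*(-1/392248) + 314123*(-1/175810) = 93093/98062 - 314123/175810 = -3609212324/4310070055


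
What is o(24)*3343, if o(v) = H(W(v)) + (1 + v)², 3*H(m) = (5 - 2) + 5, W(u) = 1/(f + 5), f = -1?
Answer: 6294869/3 ≈ 2.0983e+6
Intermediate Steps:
W(u) = ¼ (W(u) = 1/(-1 + 5) = 1/4 = ¼)
H(m) = 8/3 (H(m) = ((5 - 2) + 5)/3 = (3 + 5)/3 = (⅓)*8 = 8/3)
o(v) = 8/3 + (1 + v)²
o(24)*3343 = (8/3 + (1 + 24)²)*3343 = (8/3 + 25²)*3343 = (8/3 + 625)*3343 = (1883/3)*3343 = 6294869/3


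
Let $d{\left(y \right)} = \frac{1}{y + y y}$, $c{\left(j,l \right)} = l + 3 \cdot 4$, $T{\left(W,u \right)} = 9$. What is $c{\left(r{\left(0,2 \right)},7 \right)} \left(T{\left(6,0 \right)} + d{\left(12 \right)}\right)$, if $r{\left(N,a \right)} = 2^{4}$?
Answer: $\frac{26695}{156} \approx 171.12$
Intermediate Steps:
$r{\left(N,a \right)} = 16$
$c{\left(j,l \right)} = 12 + l$ ($c{\left(j,l \right)} = l + 12 = 12 + l$)
$d{\left(y \right)} = \frac{1}{y + y^{2}}$
$c{\left(r{\left(0,2 \right)},7 \right)} \left(T{\left(6,0 \right)} + d{\left(12 \right)}\right) = \left(12 + 7\right) \left(9 + \frac{1}{12 \left(1 + 12\right)}\right) = 19 \left(9 + \frac{1}{12 \cdot 13}\right) = 19 \left(9 + \frac{1}{12} \cdot \frac{1}{13}\right) = 19 \left(9 + \frac{1}{156}\right) = 19 \cdot \frac{1405}{156} = \frac{26695}{156}$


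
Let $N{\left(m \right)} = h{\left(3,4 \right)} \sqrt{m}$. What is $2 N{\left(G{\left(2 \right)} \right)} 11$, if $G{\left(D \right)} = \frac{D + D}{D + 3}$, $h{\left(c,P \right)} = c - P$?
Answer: $- \frac{44 \sqrt{5}}{5} \approx -19.677$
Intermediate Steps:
$G{\left(D \right)} = \frac{2 D}{3 + D}$
$N{\left(m \right)} = - \sqrt{m}$ ($N{\left(m \right)} = \left(3 - 4\right) \sqrt{m} = - \sqrt{m}$)
$2 N{\left(G{\left(2 \right)} \right)} 11 = 2 \left(- \sqrt{2 \cdot 2 \frac{1}{3 + 2}}\right) 11 = 2 \left(- \sqrt{2 \cdot 2 \cdot \frac{1}{5}}\right) 11 = 2 \left(- \sqrt{\frac{4}{5}}\right) 11 = 2 \left(- \frac{2 \sqrt{5}}{5}\right) 11 = - \frac{4 \sqrt{5}}{5} \cdot 11 = - \frac{44 \sqrt{5}}{5}$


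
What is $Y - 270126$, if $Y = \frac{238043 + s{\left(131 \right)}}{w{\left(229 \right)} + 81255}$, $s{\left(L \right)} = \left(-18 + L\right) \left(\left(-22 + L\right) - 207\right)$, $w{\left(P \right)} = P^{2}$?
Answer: $- \frac{36114538727}{133696} \approx -2.7012 \cdot 10^{5}$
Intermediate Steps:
$s{\left(L \right)} = \left(-229 + L\right) \left(-18 + L\right)$ ($s{\left(L \right)} = \left(-18 + L\right) \left(-229 + L\right) = \left(-229 + L\right) \left(-18 + L\right)$)
$Y = \frac{226969}{133696}$ ($Y = \frac{238043 + \left(4122 + 131^{2} - 32357\right)}{229^{2} + 81255} = \frac{238043 + \left(4122 + 17161 - 32357\right)}{52441 + 81255} = \frac{238043 - 11074}{133696} = 226969 \cdot \frac{1}{133696} = \frac{226969}{133696} \approx 1.6976$)
$Y - 270126 = \frac{226969}{133696} - 270126 = - \frac{36114538727}{133696}$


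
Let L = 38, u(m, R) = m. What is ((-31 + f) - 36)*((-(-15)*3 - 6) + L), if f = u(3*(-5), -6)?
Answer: -6314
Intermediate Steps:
f = -15 (f = 3*(-5) = -15)
((-31 + f) - 36)*((-(-15)*3 - 6) + L) = ((-31 - 15) - 36)*((-(-15)*3 - 6) + 38) = (-46 - 36)*((-5*(-9) - 6) + 38) = -82*((45 - 6) + 38) = -82*(39 + 38) = -82*77 = -6314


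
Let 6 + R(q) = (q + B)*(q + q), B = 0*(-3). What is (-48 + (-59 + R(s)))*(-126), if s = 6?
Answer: 5166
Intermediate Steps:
B = 0
R(q) = -6 + 2*q² (R(q) = -6 + (q + 0)*(q + q) = -6 + q*(2*q) = -6 + 2*q²)
(-48 + (-59 + R(s)))*(-126) = (-48 + (-59 + (-6 + 2*6²)))*(-126) = (-48 + (-59 + (-6 + 2*36)))*(-126) = (-48 + (-59 + (-6 + 72)))*(-126) = (-48 + (-59 + 66))*(-126) = (-48 + 7)*(-126) = -41*(-126) = 5166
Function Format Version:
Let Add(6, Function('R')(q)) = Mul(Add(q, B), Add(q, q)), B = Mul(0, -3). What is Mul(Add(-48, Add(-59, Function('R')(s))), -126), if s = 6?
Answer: 5166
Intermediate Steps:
B = 0
Function('R')(q) = Add(-6, Mul(2, Pow(q, 2))) (Function('R')(q) = Add(-6, Mul(Add(q, 0), Add(q, q))) = Add(-6, Mul(q, Mul(2, q))) = Add(-6, Mul(2, Pow(q, 2))))
Mul(Add(-48, Add(-59, Function('R')(s))), -126) = Mul(Add(-48, Add(-59, Add(-6, Mul(2, Pow(6, 2))))), -126) = Mul(Add(-48, Add(-59, Add(-6, Mul(2, 36)))), -126) = Mul(Add(-48, Add(-59, Add(-6, 72))), -126) = Mul(Add(-48, Add(-59, 66)), -126) = Mul(Add(-48, 7), -126) = Mul(-41, -126) = 5166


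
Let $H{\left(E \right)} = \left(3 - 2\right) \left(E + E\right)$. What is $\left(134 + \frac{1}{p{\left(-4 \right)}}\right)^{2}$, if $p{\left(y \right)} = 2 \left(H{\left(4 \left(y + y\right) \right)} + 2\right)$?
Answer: $\frac{276058225}{15376} \approx 17954.0$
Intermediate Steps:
$H{\left(E \right)} = 2 E$ ($H{\left(E \right)} = 1 \cdot 2 E = 2 E$)
$p{\left(y \right)} = 4 + 32 y$ ($p{\left(y \right)} = 2 \left(2 \cdot 4 \left(y + y\right) + 2\right) = 2 \left(2 \cdot 4 \cdot 2 y + 2\right) = 2 \left(2 \cdot 8 y + 2\right) = 2 \left(16 y + 2\right) = 2 \left(2 + 16 y\right) = 4 + 32 y$)
$\left(134 + \frac{1}{p{\left(-4 \right)}}\right)^{2} = \left(134 + \frac{1}{4 + 32 \left(-4\right)}\right)^{2} = \left(134 + \frac{1}{4 - 128}\right)^{2} = \left(134 + \frac{1}{-124}\right)^{2} = \left(134 - \frac{1}{124}\right)^{2} = \left(\frac{16615}{124}\right)^{2} = \frac{276058225}{15376}$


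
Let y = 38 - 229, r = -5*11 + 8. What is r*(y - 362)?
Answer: 25991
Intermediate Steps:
r = -47 (r = -55 + 8 = -47)
y = -191
r*(y - 362) = -47*(-191 - 362) = -47*(-553) = 25991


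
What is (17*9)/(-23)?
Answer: -153/23 ≈ -6.6522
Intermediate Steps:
(17*9)/(-23) = 153*(-1/23) = -153/23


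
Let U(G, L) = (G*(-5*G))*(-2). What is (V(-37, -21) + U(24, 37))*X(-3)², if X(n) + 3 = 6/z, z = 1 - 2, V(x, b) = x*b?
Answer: 529497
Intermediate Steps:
V(x, b) = b*x
z = -1
U(G, L) = 10*G² (U(G, L) = -5*G²*(-2) = 10*G²)
X(n) = -9 (X(n) = -3 + 6/(-1) = -3 + 6*(-1) = -3 - 6 = -9)
(V(-37, -21) + U(24, 37))*X(-3)² = (-21*(-37) + 10*24²)*(-9)² = (777 + 10*576)*81 = (777 + 5760)*81 = 6537*81 = 529497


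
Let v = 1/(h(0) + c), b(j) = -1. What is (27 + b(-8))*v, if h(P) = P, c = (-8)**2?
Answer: 13/32 ≈ 0.40625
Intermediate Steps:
c = 64
v = 1/64 (v = 1/(0 + 64) = 1/64 ≈ 0.015625)
(27 + b(-8))*v = (27 - 1)*(1/64) = 26*(1/64) = 13/32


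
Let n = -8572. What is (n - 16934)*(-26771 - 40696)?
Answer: 1720813302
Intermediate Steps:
(n - 16934)*(-26771 - 40696) = (-8572 - 16934)*(-26771 - 40696) = -25506*(-67467) = 1720813302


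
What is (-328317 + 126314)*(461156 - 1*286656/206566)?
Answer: -9621288115935460/103283 ≈ -9.3155e+10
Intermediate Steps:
(-328317 + 126314)*(461156 - 1*286656/206566) = -202003*(461156 - 286656*1/206566) = -202003*(461156 - 143328/103283) = -202003*47629431820/103283 = -9621288115935460/103283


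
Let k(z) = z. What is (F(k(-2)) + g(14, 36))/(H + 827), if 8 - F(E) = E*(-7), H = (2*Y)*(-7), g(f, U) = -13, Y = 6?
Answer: -19/743 ≈ -0.025572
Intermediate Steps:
H = -84 (H = (2*6)*(-7) = 12*(-7) = -84)
F(E) = 8 + 7*E (F(E) = 8 - E*(-7) = 8 - (-7)*E = 8 + 7*E)
(F(k(-2)) + g(14, 36))/(H + 827) = ((8 + 7*(-2)) - 13)/(-84 + 827) = ((8 - 14) - 13)/743 = (-6 - 13)*(1/743) = -19*1/743 = -19/743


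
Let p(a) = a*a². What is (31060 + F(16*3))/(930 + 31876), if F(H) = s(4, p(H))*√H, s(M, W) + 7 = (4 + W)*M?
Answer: 15530/16403 + 884754*√3/16403 ≈ 94.371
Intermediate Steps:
p(a) = a³
s(M, W) = -7 + M*(4 + W) (s(M, W) = -7 + (4 + W)*M = -7 + M*(4 + W))
F(H) = √H*(9 + 4*H³) (F(H) = (-7 + 4*4 + 4*H³)*√H = (-7 + 16 + 4*H³)*√H = (9 + 4*H³)*√H = √H*(9 + 4*H³))
(31060 + F(16*3))/(930 + 31876) = (31060 + √(16*3)*(9 + 4*(16*3)³))/(930 + 31876) = (31060 + √48*(9 + 4*48³))/32806 = (31060 + (4*√3)*(9 + 4*110592))*(1/32806) = (31060 + (4*√3)*(9 + 442368))*(1/32806) = (31060 + (4*√3)*442377)*(1/32806) = (31060 + 1769508*√3)*(1/32806) = 15530/16403 + 884754*√3/16403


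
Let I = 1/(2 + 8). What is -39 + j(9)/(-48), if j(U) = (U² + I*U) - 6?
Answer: -6493/160 ≈ -40.581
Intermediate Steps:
I = ⅒ (I = 1/10 = ⅒ ≈ 0.10000)
j(U) = -6 + U² + U/10 (j(U) = (U² + U/10) - 6 = -6 + U² + U/10)
-39 + j(9)/(-48) = -39 + (-6 + 9² + (⅒)*9)/(-48) = -39 - (-6 + 81 + 9/10)/48 = -39 - 1/48*759/10 = -39 - 253/160 = -6493/160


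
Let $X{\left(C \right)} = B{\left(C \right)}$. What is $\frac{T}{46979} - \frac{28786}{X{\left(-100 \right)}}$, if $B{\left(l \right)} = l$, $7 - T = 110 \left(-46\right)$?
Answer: $\frac{676422097}{2348950} \approx 287.97$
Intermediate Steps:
$T = 5067$ ($T = 7 - 110 \left(-46\right) = 7 - -5060 = 7 + 5060 = 5067$)
$X{\left(C \right)} = C$
$\frac{T}{46979} - \frac{28786}{X{\left(-100 \right)}} = \frac{5067}{46979} - \frac{28786}{-100} = 5067 \cdot \frac{1}{46979} - - \frac{14393}{50} = \frac{5067}{46979} + \frac{14393}{50} = \frac{676422097}{2348950}$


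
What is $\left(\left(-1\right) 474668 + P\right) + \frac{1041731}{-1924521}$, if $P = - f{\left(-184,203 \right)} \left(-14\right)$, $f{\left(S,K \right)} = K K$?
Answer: $\frac{196796626687}{1924521} \approx 1.0226 \cdot 10^{5}$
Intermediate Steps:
$f{\left(S,K \right)} = K^{2}$
$P = 576926$ ($P = - 203^{2} \left(-14\right) = \left(-1\right) 41209 \left(-14\right) = \left(-41209\right) \left(-14\right) = 576926$)
$\left(\left(-1\right) 474668 + P\right) + \frac{1041731}{-1924521} = \left(\left(-1\right) 474668 + 576926\right) + \frac{1041731}{-1924521} = \left(-474668 + 576926\right) + 1041731 \left(- \frac{1}{1924521}\right) = 102258 - \frac{1041731}{1924521} = \frac{196796626687}{1924521}$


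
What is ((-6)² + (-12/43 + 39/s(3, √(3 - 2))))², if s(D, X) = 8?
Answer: 195021225/118336 ≈ 1648.0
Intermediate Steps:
((-6)² + (-12/43 + 39/s(3, √(3 - 2))))² = ((-6)² + (-12/43 + 39/8))² = (36 + (-12*1/43 + 39*(⅛)))² = (36 + (-12/43 + 39/8))² = (36 + 1581/344)² = (13965/344)² = 195021225/118336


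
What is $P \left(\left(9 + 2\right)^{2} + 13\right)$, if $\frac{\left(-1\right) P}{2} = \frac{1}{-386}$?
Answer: $\frac{134}{193} \approx 0.6943$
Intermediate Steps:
$P = \frac{1}{193}$ ($P = - \frac{2}{-386} = \left(-2\right) \left(- \frac{1}{386}\right) = \frac{1}{193} \approx 0.0051813$)
$P \left(\left(9 + 2\right)^{2} + 13\right) = \frac{\left(9 + 2\right)^{2} + 13}{193} = \frac{11^{2} + 13}{193} = \frac{121 + 13}{193} = \frac{1}{193} \cdot 134 = \frac{134}{193}$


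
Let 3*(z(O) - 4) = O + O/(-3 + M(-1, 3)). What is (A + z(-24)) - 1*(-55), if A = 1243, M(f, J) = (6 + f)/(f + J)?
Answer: 1310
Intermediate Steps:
M(f, J) = (6 + f)/(J + f)
z(O) = 4 - O/3 (z(O) = 4 + (O + O/(-3 + (6 - 1)/(3 - 1)))/3 = 4 + (O + O/(-3 + 5/2))/3 = 4 + (O + O/(-½))/3 = 4 + (O - 2*O)/3 = 4 + (-O)/3 = 4 - O/3)
(A + z(-24)) - 1*(-55) = (1243 + (4 - ⅓*(-24))) - 1*(-55) = (1243 + (4 + 8)) + 55 = (1243 + 12) + 55 = 1255 + 55 = 1310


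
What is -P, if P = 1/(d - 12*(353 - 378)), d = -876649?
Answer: 1/876349 ≈ 1.1411e-6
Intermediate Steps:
P = -1/876349 (P = 1/(-876649 - 12*(353 - 378)) = 1/(-876649 - 12*(-25)) = 1/(-876649 + 300) = 1/(-876349) = -1/876349 ≈ -1.1411e-6)
-P = -1*(-1/876349) = 1/876349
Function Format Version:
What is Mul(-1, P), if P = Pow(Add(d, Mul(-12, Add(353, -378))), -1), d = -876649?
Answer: Rational(1, 876349) ≈ 1.1411e-6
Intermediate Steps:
P = Rational(-1, 876349) (P = Pow(Add(-876649, Mul(-12, Add(353, -378))), -1) = Pow(Add(-876649, Mul(-12, -25)), -1) = Pow(Add(-876649, 300), -1) = Pow(-876349, -1) = Rational(-1, 876349) ≈ -1.1411e-6)
Mul(-1, P) = Mul(-1, Rational(-1, 876349)) = Rational(1, 876349)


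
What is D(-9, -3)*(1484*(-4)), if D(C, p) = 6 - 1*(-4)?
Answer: -59360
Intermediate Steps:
D(C, p) = 10 (D(C, p) = 6 + 4 = 10)
D(-9, -3)*(1484*(-4)) = 10*(1484*(-4)) = 10*(-5936) = -59360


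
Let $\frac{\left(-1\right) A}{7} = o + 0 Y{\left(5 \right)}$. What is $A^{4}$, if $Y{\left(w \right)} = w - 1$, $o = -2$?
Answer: $38416$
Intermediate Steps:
$Y{\left(w \right)} = -1 + w$ ($Y{\left(w \right)} = w - 1 = -1 + w$)
$A = 14$ ($A = - 7 \left(-2 + 0 \left(-1 + 5\right)\right) = - 7 \left(-2 + 0 \cdot 4\right) = - 7 \left(-2 + 0\right) = \left(-7\right) \left(-2\right) = 14$)
$A^{4} = 14^{4} = 38416$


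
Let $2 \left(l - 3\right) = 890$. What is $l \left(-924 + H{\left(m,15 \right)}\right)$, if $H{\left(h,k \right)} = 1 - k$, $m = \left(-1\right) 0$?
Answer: $-420224$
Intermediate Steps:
$l = 448$ ($l = 3 + \frac{1}{2} \cdot 890 = 3 + 445 = 448$)
$m = 0$
$l \left(-924 + H{\left(m,15 \right)}\right) = 448 \left(-924 + \left(1 - 15\right)\right) = 448 \left(-924 - 14\right) = 448 \left(-938\right) = -420224$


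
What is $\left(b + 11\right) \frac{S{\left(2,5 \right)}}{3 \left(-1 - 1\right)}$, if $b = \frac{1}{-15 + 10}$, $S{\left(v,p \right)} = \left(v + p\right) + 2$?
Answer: $- \frac{81}{5} \approx -16.2$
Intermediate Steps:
$S{\left(v,p \right)} = 2 + p + v$ ($S{\left(v,p \right)} = \left(p + v\right) + 2 = 2 + p + v$)
$b = - \frac{1}{5}$ ($b = \frac{1}{-5} = - \frac{1}{5} \approx -0.2$)
$\left(b + 11\right) \frac{S{\left(2,5 \right)}}{3 \left(-1 - 1\right)} = \left(- \frac{1}{5} + 11\right) \frac{2 + 5 + 2}{3 \left(-1 - 1\right)} = \frac{54 \frac{9}{3 \left(-2\right)}}{5} = \frac{54 \frac{9}{-6}}{5} = \frac{54 \cdot 9 \left(- \frac{1}{6}\right)}{5} = \frac{54}{5} \left(- \frac{3}{2}\right) = - \frac{81}{5}$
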